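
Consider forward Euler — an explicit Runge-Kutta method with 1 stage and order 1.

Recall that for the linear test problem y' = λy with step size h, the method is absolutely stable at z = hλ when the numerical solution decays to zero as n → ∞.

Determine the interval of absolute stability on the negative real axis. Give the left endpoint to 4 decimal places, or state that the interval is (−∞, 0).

On y'=λy, z=hλ:
  order 1, 1-stage ⇒ R(z)=1+z
  (e.g. R(-0.92)=0.08000, |R|=0.08000)

Solve |R(x)|<1 on ℝ⁻.
x=-0.92: |R|=0.0800
|R(-1.85)|=0.8500 |R(-1.46)|=0.4600 |R(-0.76)|=0.2400
Bisect:
  x_lo=-2.7241 |R|=1.7241  x_hi=-0.1815 |R|=0.8185
  mid=-1.45280 |R|=0.45280 →hi
  mid=-2.08844 |R|=1.08844 →lo
  mid=-1.77062 |R|=0.77062 →hi
  mid=-1.92953 |R|=0.92953 →hi
  mid=-2.00898 |R|=1.00898 →lo
  mid=-1.96925 |R|=0.96925 →hi
  mid=-1.98912 |R|=0.98912 →hi
  ...
  [-2.00014,-1.99998] ⇒ x*=-2.0000
Stable set (-2.0000, 0).

z∈(-2.0000,0).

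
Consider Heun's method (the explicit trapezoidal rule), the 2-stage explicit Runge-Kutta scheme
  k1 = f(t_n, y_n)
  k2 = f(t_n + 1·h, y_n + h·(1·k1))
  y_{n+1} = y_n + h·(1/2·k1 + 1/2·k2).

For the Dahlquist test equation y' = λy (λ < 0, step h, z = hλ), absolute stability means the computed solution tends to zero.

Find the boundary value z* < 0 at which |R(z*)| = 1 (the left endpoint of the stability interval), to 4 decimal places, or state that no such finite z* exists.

left endpoint -2.0000.

Test eqn y'=λy, z=hλ:
  order 2, 2-stage ⇒ R(z)=1+z+z^2/2
  (e.g. R(-1.38)=0.57220, |R|=0.57220)

Boundary: |R(x)|=1, x<0.
x=-1.38: |R|=0.5722
|R(-2.33)|=1.3845 |R(-2.08)|=1.0832 |R(-0.77)|=0.5264
Bisect:
  x_lo=-2.4292 |R|=1.5213  x_hi=-0.2243 |R|=0.8009
  mid=-1.32672 |R|=0.55337 →hi
  mid=-1.87795 |R|=0.88540 →hi
  mid=-2.15357 |R|=1.16536 →lo
  mid=-2.01576 |R|=1.01588 →lo
  mid=-1.94685 |R|=0.94827 →hi
  mid=-1.98131 |R|=0.98148 →hi
  mid=-1.99853 |R|=0.99853 →hi
  mid=-2.00715 |R|=1.00717 →lo
  mid=-2.00284 |R|=1.00284 →lo
  mid=-2.00069 |R|=1.00069 →lo
  ...
  [-2.00001,-1.99988] ⇒ x*=-2.0000
Interval (-2.0000, 0).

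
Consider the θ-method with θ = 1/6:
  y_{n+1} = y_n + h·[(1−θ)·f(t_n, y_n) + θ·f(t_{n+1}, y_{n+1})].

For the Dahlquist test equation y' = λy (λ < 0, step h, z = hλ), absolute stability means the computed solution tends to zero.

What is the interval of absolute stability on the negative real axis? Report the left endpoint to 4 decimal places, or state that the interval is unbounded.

Test eqn y'=λy, z=hλ:
  y_{n+1} = y_n + z·[5/6·y_n + 1/6·y_{n+1}] ⇒ (1 − 1/6z)y_{n+1} = (1 + 5/6z)y_n
  R(z) = (1 + 5/6z)/(1 − 1/6z).

Boundary: |R(x)|=1, x<0.
x=-1.69: |R|=0.3186
R=−1: 1+5/6x = −1+1/6x ⇒ -2/3x=2 ⇒ x=2/(-2/3)=-3.0000
Confirm numerically:
  x=-2.487: |R|=0.75822 <1
  x=-2.177: |R|=0.59741 <1
  x=-1.621: |R|=0.27621 <1
  x=-1.442: |R|=0.16259 <1
  x=-3.441: |R|=1.18684 >1
  x=-3.148: |R|=1.06471 >1
  x=-3.052: |R|=1.02298 >1
Stable set (-3.0000, 0).

(-3.0000, 0).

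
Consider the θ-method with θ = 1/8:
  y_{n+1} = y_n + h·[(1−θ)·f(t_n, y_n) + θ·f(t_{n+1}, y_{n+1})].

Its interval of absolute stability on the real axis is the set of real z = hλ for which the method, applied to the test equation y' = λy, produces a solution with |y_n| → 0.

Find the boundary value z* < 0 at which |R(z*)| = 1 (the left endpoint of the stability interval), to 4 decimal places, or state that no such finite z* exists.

Test eqn y'=λy, z=hλ:
  y_{n+1} = y_n + z·[7/8·y_n + 1/8·y_{n+1}] ⇒ (1 − 1/8z)y_{n+1} = (1 + 7/8z)y_n
  ⇒ R(z) = (1 + 7/8z)/(1 − 1/8z).

Find x<0 with |R(x)|<1.
x=-0.58: |R|=0.4592
R=−1: 1+7/8x = −1+1/8x ⇒ -3/4x=2 ⇒ x=2/(-3/4)=-2.6667
Confirm numerically:
  x=-2.352: |R|=0.81762 <1
  x=-1.732: |R|=0.42376 <1
  x=-1.183: |R|=0.03060 <1
  x=-2.991: |R|=1.17705 >1
  x=-2.891: |R|=1.12359 >1
  x=-2.687: |R|=1.01142 >1
So |R|<1 on (-2.6667, 0).

z* = -2.6667.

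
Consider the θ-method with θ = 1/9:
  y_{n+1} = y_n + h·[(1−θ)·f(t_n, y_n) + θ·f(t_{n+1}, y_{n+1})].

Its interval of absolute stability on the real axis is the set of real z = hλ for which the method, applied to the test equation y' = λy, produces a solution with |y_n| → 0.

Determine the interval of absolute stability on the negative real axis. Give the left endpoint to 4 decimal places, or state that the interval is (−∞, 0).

On y'=λy, z=hλ:
  y_{n+1} = y_n + z·[8/9·y_n + 1/9·y_{n+1}] ⇒ (1 − 1/9z)y_{n+1} = (1 + 8/9z)y_n
  so R(z) = (1 + 8/9z)/(1 − 1/9z).

Need |R(x)|<1, x<0.
x=-1.24: |R|=0.0898
R=−1: 1+8/9x = −1+1/9x ⇒ -7/9x=2 ⇒ x=2/(-7/9)=-2.5714
Confirm numerically:
  x=-2.499: |R|=0.95591 <1
  x=-1.842: |R|=0.52905 <1
  x=-1.591: |R|=0.35200 <1
  x=-3.050: |R|=1.27801 >1
  x=-3.046: |R|=1.27578 >1
  x=-2.678: |R|=1.06388 >1
So |R|<1 on (-2.5714, 0).

z∈(-2.5714,0).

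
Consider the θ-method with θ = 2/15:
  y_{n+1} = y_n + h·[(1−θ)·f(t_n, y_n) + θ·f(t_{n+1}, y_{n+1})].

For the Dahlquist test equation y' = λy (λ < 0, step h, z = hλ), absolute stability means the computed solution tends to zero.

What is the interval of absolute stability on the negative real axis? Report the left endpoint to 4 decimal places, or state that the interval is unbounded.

z∈(-2.7273,0).

With y'=λy (z=hλ):
  y_{n+1} = y_n + z·[13/15·y_n + 2/15·y_{n+1}] ⇒ (1 − 2/15z)y_{n+1} = (1 + 13/15z)y_n
  ⇒ R(z) = (1 + 13/15z)/(1 − 2/15z).

Solve |R(x)|<1 on ℝ⁻.
x=-1.37: |R|=0.1584
R=−1: 1+13/15x = −1+2/15x ⇒ -11/15x=2 ⇒ x=2/(-11/15)=-2.7273
Confirm numerically:
  x=-2.522: |R|=0.88735 <1
  x=-2.120: |R|=0.65281 <1
  x=-1.241: |R|=0.06481 <1
  x=-3.304: |R|=1.29359 >1
  x=-3.175: |R|=1.23068 >1
  x=-2.770: |R|=1.02288 >1
So |R|<1 on (-2.7273, 0).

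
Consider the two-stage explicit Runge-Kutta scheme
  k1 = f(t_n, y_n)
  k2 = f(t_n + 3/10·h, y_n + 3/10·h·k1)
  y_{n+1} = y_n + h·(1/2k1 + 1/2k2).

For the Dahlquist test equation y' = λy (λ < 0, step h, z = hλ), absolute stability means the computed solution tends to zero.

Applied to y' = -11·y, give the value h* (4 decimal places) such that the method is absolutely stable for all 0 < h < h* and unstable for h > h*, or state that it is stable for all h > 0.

Test eqn y'=λy, z=hλ:
  k1=λy_n ⇒ h·k1=z·y_n;  k2=λ(1+3/10z)y_n ⇒ h·k2=z(1+3/10z)y_n
  y_{n+1}/y_n = 1 + 1/2z + 1/2z(1+3/10z) = 1 + z + 3/20z²
  so R(z) = 1 + z + 3/20z².

Need |R(x)|<1, x<0.
x=-0.58: |R|=0.4705
R=1: x+3/20x²=0 ⇒ x=−20/3=-6.6667; min R=1−1/(4·3/20)=-0.6667>−1
Confirm numerically:
  x=-5.571: |R|=0.08441 <1
  x=-5.352: |R|=0.05541 <1
  x=-4.894: |R|=0.30131 <1
  x=-4.134: |R|=0.57051 <1
  x=-6.956: |R|=1.30189 >1
  x=-6.926: |R|=1.26942 >1
Stable set (-6.6667, 0).

(-6.6667,0); λ=-11 ⇒ h* = (20/3)/11 = 0.6061.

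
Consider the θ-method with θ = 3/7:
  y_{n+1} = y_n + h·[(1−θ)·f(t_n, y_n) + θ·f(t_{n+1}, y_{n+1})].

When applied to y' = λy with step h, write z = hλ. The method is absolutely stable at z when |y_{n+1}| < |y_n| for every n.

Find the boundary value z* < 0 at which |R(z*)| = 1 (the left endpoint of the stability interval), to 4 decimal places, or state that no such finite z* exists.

With y'=λy (z=hλ):
  y_{n+1} = y_n + z·[4/7·y_n + 3/7·y_{n+1}] ⇒ (1 − 3/7z)y_{n+1} = (1 + 4/7z)y_n
  so R(z) = (1 + 4/7z)/(1 − 3/7z).

Find x<0 with |R(x)|<1.
x=-0.83: |R|=0.3878
R=−1: 1+4/7x = −1+3/7x ⇒ -1/7x=2 ⇒ x=2/(-1/7)=-14.0000
Confirm numerically:
  x=-11.821: |R|=0.94868 <1
  x=-10.553: |R|=0.91084 <1
  x=-7.816: |R|=0.79690 <1
  x=-14.588: |R|=1.01158 >1
  x=-14.351: |R|=1.00701 >1
  x=-14.121: |R|=1.00245 >1
Interval (-14.0000, 0).

z* = -14.0000.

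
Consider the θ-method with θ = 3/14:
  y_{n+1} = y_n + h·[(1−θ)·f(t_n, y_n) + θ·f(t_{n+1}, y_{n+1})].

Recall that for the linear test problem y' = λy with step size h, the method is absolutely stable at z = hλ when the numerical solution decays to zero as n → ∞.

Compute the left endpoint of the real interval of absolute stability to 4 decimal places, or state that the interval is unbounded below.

On y'=λy, z=hλ:
  y_{n+1} = y_n + z·[11/14·y_n + 3/14·y_{n+1}] ⇒ (1 − 3/14z)y_{n+1} = (1 + 11/14z)y_n
  so R(z) = (1 + 11/14z)/(1 − 3/14z).

Boundary: |R(x)|=1, x<0.
x=-1.07: |R|=0.1296
R=−1: 1+11/14x = −1+3/14x ⇒ -4/7x=2 ⇒ x=2/(-4/7)=-3.5000
Confirm numerically:
  x=-3.422: |R|=0.97429 <1
  x=-3.350: |R|=0.95010 <1
  x=-3.256: |R|=0.91787 <1
  x=-2.154: |R|=0.47376 <1
  x=-3.844: |R|=1.10779 >1
  x=-3.601: |R|=1.03258 >1
So |R|<1 on (-3.5000, 0).

left endpoint -3.5000.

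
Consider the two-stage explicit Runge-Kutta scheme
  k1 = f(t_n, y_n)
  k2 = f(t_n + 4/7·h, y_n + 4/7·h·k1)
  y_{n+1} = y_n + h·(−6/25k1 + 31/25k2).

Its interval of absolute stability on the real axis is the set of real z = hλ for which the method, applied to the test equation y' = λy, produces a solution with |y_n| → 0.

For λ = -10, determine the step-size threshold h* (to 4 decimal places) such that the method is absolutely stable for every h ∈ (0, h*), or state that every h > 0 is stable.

(-1.4113,0); λ=-10 ⇒ h* = (175/124)/10 = 0.1411.

On y'=λy, z=hλ:
  k1=λy_n ⇒ h·k1=z·y_n;  k2=λ(1+4/7z)y_n ⇒ h·k2=z(1+4/7z)y_n
  y_{n+1}/y_n = 1 − 6/25z + 31/25z(1+4/7z) = 1 + z + 124/175z²
  R(z) = 1 + z + 124/175z².

Boundary: |R(x)|=1, x<0.
x=-1.63: |R|=1.2526
R=1: x+124/175x²=0 ⇒ x=−175/124=-1.4113; min R=1−1/(4·124/175)=0.6472>−1
Confirm numerically:
  x=-1.297: |R|=0.89497 <1
  x=-1.100: |R|=0.75737 <1
  x=-0.831: |R|=0.65831 <1
  x=-0.826: |R|=0.65744 <1
  x=-1.967: |R|=1.77453 >1
  x=-1.721: |R|=1.37768 >1
Stable set (-1.4113, 0).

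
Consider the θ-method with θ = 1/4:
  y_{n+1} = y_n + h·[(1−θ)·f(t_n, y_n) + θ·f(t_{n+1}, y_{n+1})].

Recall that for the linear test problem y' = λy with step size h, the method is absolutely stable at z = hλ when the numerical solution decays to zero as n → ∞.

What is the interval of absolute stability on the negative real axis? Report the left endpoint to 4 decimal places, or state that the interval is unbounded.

Test eqn y'=λy, z=hλ:
  y_{n+1} = y_n + z·[3/4·y_n + 1/4·y_{n+1}] ⇒ (1 − 1/4z)y_{n+1} = (1 + 3/4z)y_n
  R(z) = (1 + 3/4z)/(1 − 1/4z).

Find x<0 with |R(x)|<1.
x=-1.34: |R|=0.0037
R=−1: 1+3/4x = −1+1/4x ⇒ -1/2x=2 ⇒ x=2/(-1/2)=-4.0000
Confirm numerically:
  x=-3.691: |R|=0.91965 <1
  x=-2.815: |R|=0.65224 <1
  x=-2.671: |R|=0.60156 <1
  x=-1.602: |R|=0.14388 <1
  x=-4.528: |R|=1.12383 >1
  x=-4.058: |R|=1.01440 >1
  x=-4.036: |R|=1.00896 >1
So |R|<1 on (-4.0000, 0).

(-4.0000, 0).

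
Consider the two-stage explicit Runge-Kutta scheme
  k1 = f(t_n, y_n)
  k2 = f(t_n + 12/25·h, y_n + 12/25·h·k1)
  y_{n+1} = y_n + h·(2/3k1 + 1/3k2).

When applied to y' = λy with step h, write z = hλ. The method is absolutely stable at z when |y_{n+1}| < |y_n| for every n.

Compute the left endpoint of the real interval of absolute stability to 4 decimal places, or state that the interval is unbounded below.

On y'=λy, z=hλ:
  k1=λy_n ⇒ h·k1=z·y_n;  k2=λ(1+12/25z)y_n ⇒ h·k2=z(1+12/25z)y_n
  y_{n+1}/y_n = 1 + 2/3z + 1/3z(1+12/25z) = 1 + z + 4/25z²
  Hence R(z) = 1 + z + 4/25z².

Need |R(x)|<1, x<0.
x=-1.26: |R|=0.0060
R=1: x+4/25x²=0 ⇒ x=−25/4=-6.2500; min R=1−1/(4·4/25)=-0.5625>−1
Confirm numerically:
  x=-5.523: |R|=0.35756 <1
  x=-4.441: |R|=0.28540 <1
  x=-3.134: |R|=0.56249 <1
  x=-2.629: |R|=0.52314 <1
  x=-6.760: |R|=1.55162 >1
  x=-6.553: |R|=1.31769 >1
Interval (-6.2500, 0).

left endpoint -6.2500.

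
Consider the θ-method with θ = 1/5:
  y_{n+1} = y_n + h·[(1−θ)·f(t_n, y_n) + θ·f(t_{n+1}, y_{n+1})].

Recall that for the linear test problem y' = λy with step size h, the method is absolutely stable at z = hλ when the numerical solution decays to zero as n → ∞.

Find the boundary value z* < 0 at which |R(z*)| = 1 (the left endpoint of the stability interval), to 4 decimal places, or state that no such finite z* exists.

left endpoint -3.3333.

Set f=λy, z=hλ:
  y_{n+1} = y_n + z·[4/5·y_n + 1/5·y_{n+1}] ⇒ (1 − 1/5z)y_{n+1} = (1 + 4/5z)y_n
  so R(z) = (1 + 4/5z)/(1 − 1/5z).

Boundary: |R(x)|=1, x<0.
x=-0.96: |R|=0.1946
R=−1: 1+4/5x = −1+1/5x ⇒ -3/5x=2 ⇒ x=2/(-3/5)=-3.3333
Confirm numerically:
  x=-3.304: |R|=0.98940 <1
  x=-3.062: |R|=0.89903 <1
  x=-2.772: |R|=0.78332 <1
  x=-2.670: |R|=0.74055 <1
  x=-3.666: |R|=1.11516 >1
  x=-3.537: |R|=1.07157 >1
So |R|<1 on (-3.3333, 0).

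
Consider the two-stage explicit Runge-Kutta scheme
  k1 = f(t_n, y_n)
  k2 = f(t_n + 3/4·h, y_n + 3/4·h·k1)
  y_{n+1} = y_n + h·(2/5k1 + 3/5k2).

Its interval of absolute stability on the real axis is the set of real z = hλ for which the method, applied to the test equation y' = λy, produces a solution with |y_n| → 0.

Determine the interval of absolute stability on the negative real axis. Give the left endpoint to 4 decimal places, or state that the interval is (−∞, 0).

With y'=λy (z=hλ):
  k1=λy_n ⇒ h·k1=z·y_n;  k2=λ(1+3/4z)y_n ⇒ h·k2=z(1+3/4z)y_n
  y_{n+1}/y_n = 1 + 2/5z + 3/5z(1+3/4z) = 1 + z + 9/20z²
  ⇒ R(z) = 1 + z + 9/20z².

Boundary: |R(x)|=1, x<0.
x=-0.77: |R|=0.4968
R=1: x+9/20x²=0 ⇒ x=−20/9=-2.2222; min R=1−1/(4·9/20)=0.4444>−1
Confirm numerically:
  x=-2.192: |R|=0.97019 <1
  x=-2.180: |R|=0.95858 <1
  x=-1.838: |R|=0.68221 <1
  x=-1.493: |R|=0.51007 <1
  x=-2.564: |R|=1.39434 >1
  x=-2.245: |R|=1.02301 >1
Interval (-2.2222, 0).

(-2.2222, 0).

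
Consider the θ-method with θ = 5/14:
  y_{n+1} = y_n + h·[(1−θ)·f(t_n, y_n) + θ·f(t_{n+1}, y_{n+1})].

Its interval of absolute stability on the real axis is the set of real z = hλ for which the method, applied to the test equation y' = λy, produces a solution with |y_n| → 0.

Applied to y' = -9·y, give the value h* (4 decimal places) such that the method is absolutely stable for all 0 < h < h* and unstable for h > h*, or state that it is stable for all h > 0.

Test eqn y'=λy, z=hλ:
  y_{n+1} = y_n + z·[9/14·y_n + 5/14·y_{n+1}] ⇒ (1 − 5/14z)y_{n+1} = (1 + 9/14z)y_n
  ⇒ R(z) = (1 + 9/14z)/(1 − 5/14z).

Boundary: |R(x)|=1, x<0.
x=-0.77: |R|=0.3961
R=−1: 1+9/14x = −1+5/14x ⇒ -2/7x=2 ⇒ x=2/(-2/7)=-7.0000
Confirm numerically:
  x=-6.405: |R|=0.94829 <1
  x=-3.105: |R|=0.47231 <1
  x=-3.045: |R|=0.45868 <1
  x=-7.539: |R|=1.04171 >1
  x=-7.329: |R|=1.02598 >1
Interval (-7.0000, 0).

(-7.0000,0); λ=-9 ⇒ h* = (7)/9 = 0.7778.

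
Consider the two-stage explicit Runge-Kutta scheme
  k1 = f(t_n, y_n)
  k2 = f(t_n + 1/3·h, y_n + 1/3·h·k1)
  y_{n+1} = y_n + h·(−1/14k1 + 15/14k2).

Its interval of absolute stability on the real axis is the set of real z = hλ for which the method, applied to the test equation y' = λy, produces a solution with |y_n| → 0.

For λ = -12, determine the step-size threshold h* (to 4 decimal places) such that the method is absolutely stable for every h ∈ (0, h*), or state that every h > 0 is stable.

(-2.8000,0); λ=-12 ⇒ h* = (14/5)/12 = 0.2333.

Test eqn y'=λy, z=hλ:
  k1=λy_n ⇒ h·k1=z·y_n;  k2=λ(1+1/3z)y_n ⇒ h·k2=z(1+1/3z)y_n
  y_{n+1}/y_n = 1 − 1/14z + 15/14z(1+1/3z) = 1 + z + 5/14z²
  ⇒ R(z) = 1 + z + 5/14z².

Solve |R(x)|<1 on ℝ⁻.
x=-0.73: |R|=0.4603
R=1: x+5/14x²=0 ⇒ x=−14/5=-2.8000; min R=1−1/(4·5/14)=0.3000>−1
Confirm numerically:
  x=-2.638: |R|=0.84737 <1
  x=-2.200: |R|=0.52857 <1
  x=-1.950: |R|=0.40804 <1
  x=-1.829: |R|=0.36573 <1
  x=-3.142: |R|=1.38377 >1
  x=-3.045: |R|=1.26644 >1
Interval (-2.8000, 0).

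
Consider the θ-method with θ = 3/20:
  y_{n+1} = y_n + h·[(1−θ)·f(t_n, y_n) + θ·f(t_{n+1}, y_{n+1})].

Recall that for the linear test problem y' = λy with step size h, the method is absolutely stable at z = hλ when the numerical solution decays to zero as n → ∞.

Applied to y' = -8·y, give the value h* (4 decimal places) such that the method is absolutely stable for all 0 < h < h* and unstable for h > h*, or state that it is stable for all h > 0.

(-2.8571,0); λ=-8 ⇒ h* = (20/7)/8 = 0.3571.

Set f=λy, z=hλ:
  y_{n+1} = y_n + z·[17/20·y_n + 3/20·y_{n+1}] ⇒ (1 − 3/20z)y_{n+1} = (1 + 17/20z)y_n
  so R(z) = (1 + 17/20z)/(1 − 3/20z).

Solve |R(x)|<1 on ℝ⁻.
x=-0.89: |R|=0.2148
R=−1: 1+17/20x = −1+3/20x ⇒ -7/10x=2 ⇒ x=2/(-7/10)=-2.8571
Confirm numerically:
  x=-2.150: |R|=0.62571 <1
  x=-1.572: |R|=0.27205 <1
  x=-1.187: |R|=0.00760 <1
  x=-1.173: |R|=0.00251 <1
  x=-3.131: |R|=1.13044 >1
  x=-3.091: |R|=1.11184 >1
  x=-3.011: |R|=1.07419 >1
So |R|<1 on (-2.8571, 0).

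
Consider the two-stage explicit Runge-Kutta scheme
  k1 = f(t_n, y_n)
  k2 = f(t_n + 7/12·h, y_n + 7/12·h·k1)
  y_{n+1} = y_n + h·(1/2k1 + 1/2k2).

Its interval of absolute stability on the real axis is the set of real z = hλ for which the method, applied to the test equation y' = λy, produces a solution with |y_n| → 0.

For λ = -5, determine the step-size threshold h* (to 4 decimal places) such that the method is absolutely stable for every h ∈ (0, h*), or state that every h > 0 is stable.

(-3.4286,0); λ=-5 ⇒ h* = (24/7)/5 = 0.6857.

Set f=λy, z=hλ:
  k1=λy_n ⇒ h·k1=z·y_n;  k2=λ(1+7/12z)y_n ⇒ h·k2=z(1+7/12z)y_n
  y_{n+1}/y_n = 1 + 1/2z + 1/2z(1+7/12z) = 1 + z + 7/24z²
  R(z) = 1 + z + 7/24z².

Boundary: |R(x)|=1, x<0.
x=-1: |R|=0.2917
R=1: x+7/24x²=0 ⇒ x=−24/7=-3.4286; min R=1−1/(4·7/24)=0.1429>−1
Confirm numerically:
  x=-3.014: |R|=0.63556 <1
  x=-2.292: |R|=0.24020 <1
  x=-2.045: |R|=0.17476 <1
  x=-1.427: |R|=0.16693 <1
  x=-3.724: |R|=1.32088 >1
  x=-3.698: |R|=1.29060 >1
  x=-3.631: |R|=1.21438 >1
Stable set (-3.4286, 0).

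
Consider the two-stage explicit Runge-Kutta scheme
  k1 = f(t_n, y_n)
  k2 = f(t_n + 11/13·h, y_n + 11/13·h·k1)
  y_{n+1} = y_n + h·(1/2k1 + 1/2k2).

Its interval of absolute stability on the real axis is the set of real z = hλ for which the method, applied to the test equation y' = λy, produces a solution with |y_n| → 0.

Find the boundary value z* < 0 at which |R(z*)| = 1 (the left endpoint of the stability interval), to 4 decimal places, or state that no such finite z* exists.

z* = -2.3636.

On y'=λy, z=hλ:
  k1=λy_n ⇒ h·k1=z·y_n;  k2=λ(1+11/13z)y_n ⇒ h·k2=z(1+11/13z)y_n
  y_{n+1}/y_n = 1 + 1/2z + 1/2z(1+11/13z) = 1 + z + 11/26z²
  ⇒ R(z) = 1 + z + 11/26z².

Solve |R(x)|<1 on ℝ⁻.
x=-0.75: |R|=0.4880
R=1: x+11/26x²=0 ⇒ x=−26/11=-2.3636; min R=1−1/(4·11/26)=0.4091>−1
Confirm numerically:
  x=-2.248: |R|=0.89002 <1
  x=-2.028: |R|=0.71202 <1
  x=-1.352: |R|=0.42134 <1
  x=-1.208: |R|=0.40938 <1
  x=-2.908: |R|=1.66973 >1
  x=-2.819: |R|=1.54309 >1
  x=-2.488: |R|=1.13091 >1
Interval (-2.3636, 0).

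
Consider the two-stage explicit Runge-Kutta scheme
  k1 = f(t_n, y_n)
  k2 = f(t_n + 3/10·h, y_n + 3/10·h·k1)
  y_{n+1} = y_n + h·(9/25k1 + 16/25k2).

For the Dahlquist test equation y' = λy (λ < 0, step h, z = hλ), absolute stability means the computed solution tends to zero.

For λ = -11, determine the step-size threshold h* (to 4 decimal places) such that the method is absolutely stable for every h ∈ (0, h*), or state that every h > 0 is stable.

(-5.2083,0); λ=-11 ⇒ h* = (125/24)/11 = 0.4735.

Set f=λy, z=hλ:
  k1=λy_n ⇒ h·k1=z·y_n;  k2=λ(1+3/10z)y_n ⇒ h·k2=z(1+3/10z)y_n
  y_{n+1}/y_n = 1 + 9/25z + 16/25z(1+3/10z) = 1 + z + 24/125z²
  ⇒ R(z) = 1 + z + 24/125z².

Need |R(x)|<1, x<0.
x=-0.69: |R|=0.4014
R=1: x+24/125x²=0 ⇒ x=−125/24=-5.2083; min R=1−1/(4·24/125)=-0.3021>−1
Confirm numerically:
  x=-4.627: |R|=0.48355 <1
  x=-3.536: |R|=0.13537 <1
  x=-2.832: |R|=0.29212 <1
  x=-2.185: |R|=0.26835 <1
  x=-5.768: |R|=1.61981 >1
  x=-5.720: |R|=1.56193 >1
  x=-5.276: |R|=1.06855 >1
Interval (-5.2083, 0).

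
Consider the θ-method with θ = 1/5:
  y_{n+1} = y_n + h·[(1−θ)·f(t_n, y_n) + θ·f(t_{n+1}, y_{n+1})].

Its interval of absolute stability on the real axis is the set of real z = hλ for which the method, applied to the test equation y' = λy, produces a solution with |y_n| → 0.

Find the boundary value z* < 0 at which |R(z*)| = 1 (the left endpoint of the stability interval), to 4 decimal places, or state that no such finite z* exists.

With y'=λy (z=hλ):
  y_{n+1} = y_n + z·[4/5·y_n + 1/5·y_{n+1}] ⇒ (1 − 1/5z)y_{n+1} = (1 + 4/5z)y_n
  R(z) = (1 + 4/5z)/(1 − 1/5z).

Find x<0 with |R(x)|<1.
x=-1.06: |R|=0.1254
R=−1: 1+4/5x = −1+1/5x ⇒ -3/5x=2 ⇒ x=2/(-3/5)=-3.3333
Confirm numerically:
  x=-2.171: |R|=0.51374 <1
  x=-2.049: |R|=0.45340 <1
  x=-1.950: |R|=0.40288 <1
  x=-1.892: |R|=0.37261 <1
  x=-3.825: |R|=1.16714 >1
  x=-3.546: |R|=1.07465 >1
So |R|<1 on (-3.3333, 0).

z* = -3.3333.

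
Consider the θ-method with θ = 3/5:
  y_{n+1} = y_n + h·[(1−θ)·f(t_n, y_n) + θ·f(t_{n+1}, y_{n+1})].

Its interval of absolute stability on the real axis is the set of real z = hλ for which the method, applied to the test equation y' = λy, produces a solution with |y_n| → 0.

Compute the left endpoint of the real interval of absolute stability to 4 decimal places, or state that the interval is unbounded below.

unbounded; (−∞, 0).

On y'=λy, z=hλ:
  y_{n+1} = y_n + z·[2/5·y_n + 3/5·y_{n+1}] ⇒ (1 − 3/5z)y_{n+1} = (1 + 2/5z)y_n
  ⇒ R(z) = (1 + 2/5z)/(1 − 3/5z).

Need |R(x)|<1, x<0.
x=-0.95: |R|=0.3949
x=-2: |R|=0.0909
x=-10: |R|=0.4286
x=-100: |R|=0.6393
θ=3/5≥1/2 ⇒ |1+2/5x|<|1−3/5x| ∀x<0 ⇒ stable on all of ℝ⁻.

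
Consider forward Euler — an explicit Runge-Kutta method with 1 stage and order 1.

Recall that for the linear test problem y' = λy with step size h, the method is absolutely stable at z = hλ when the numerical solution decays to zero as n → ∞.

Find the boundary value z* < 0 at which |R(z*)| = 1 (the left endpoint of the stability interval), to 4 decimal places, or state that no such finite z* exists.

Test eqn y'=λy, z=hλ:
  order 1, 1-stage ⇒ R(z)=1+z
  (e.g. R(-1.29)=-0.29000, |R|=0.29000)

Boundary: |R(x)|=1, x<0.
x=-1.29: |R|=0.2900
|R(-1.28)|=0.2800 |R(-1.15)|=0.1500 |R(-0.72)|=0.2800
Bisect:
  x_lo=-2.7651 |R|=1.7651  x_hi=-0.1138 |R|=0.8862
  mid=-1.43945 |R|=0.43945 →hi
  mid=-2.10226 |R|=1.10226 →lo
  mid=-1.77085 |R|=0.77085 →hi
  mid=-1.93656 |R|=0.93656 →hi
  mid=-2.01941 |R|=1.01941 →lo
  mid=-1.97799 |R|=0.97799 →hi
  mid=-1.99870 |R|=0.99870 →hi
  mid=-2.00905 |R|=1.00905 →lo
  mid=-2.00388 |R|=1.00388 →lo
  mid=-2.00129 |R|=1.00129 →lo
  ...
  [-2.00015,-1.99999] ⇒ x*=-2.0000
So |R|<1 on (-2.0000, 0).

z* = -2.0000.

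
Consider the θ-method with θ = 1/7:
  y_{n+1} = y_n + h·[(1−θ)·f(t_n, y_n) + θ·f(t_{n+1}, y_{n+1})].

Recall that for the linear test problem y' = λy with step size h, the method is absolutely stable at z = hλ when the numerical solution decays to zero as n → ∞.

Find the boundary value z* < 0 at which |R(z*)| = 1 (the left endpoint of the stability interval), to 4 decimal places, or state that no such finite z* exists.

left endpoint -2.8000.

On y'=λy, z=hλ:
  y_{n+1} = y_n + z·[6/7·y_n + 1/7·y_{n+1}] ⇒ (1 − 1/7z)y_{n+1} = (1 + 6/7z)y_n
  so R(z) = (1 + 6/7z)/(1 − 1/7z).

Need |R(x)|<1, x<0.
x=-1.49: |R|=0.2285
R=−1: 1+6/7x = −1+1/7x ⇒ -5/7x=2 ⇒ x=2/(-5/7)=-2.8000
Confirm numerically:
  x=-2.021: |R|=0.56823 <1
  x=-1.747: |R|=0.39808 <1
  x=-1.740: |R|=0.39359 <1
  x=-1.379: |R|=0.15205 <1
  x=-3.261: |R|=1.22464 >1
  x=-3.130: |R|=1.16288 >1
So |R|<1 on (-2.8000, 0).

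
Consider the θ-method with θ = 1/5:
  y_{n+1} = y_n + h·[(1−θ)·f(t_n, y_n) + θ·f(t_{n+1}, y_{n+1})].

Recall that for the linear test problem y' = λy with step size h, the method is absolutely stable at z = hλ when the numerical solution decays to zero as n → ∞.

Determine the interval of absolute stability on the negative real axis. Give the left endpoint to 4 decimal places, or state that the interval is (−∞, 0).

z∈(-3.3333,0).

On y'=λy, z=hλ:
  y_{n+1} = y_n + z·[4/5·y_n + 1/5·y_{n+1}] ⇒ (1 − 1/5z)y_{n+1} = (1 + 4/5z)y_n
  R(z) = (1 + 4/5z)/(1 − 1/5z).

Find x<0 with |R(x)|<1.
x=-1.22: |R|=0.0193
R=−1: 1+4/5x = −1+1/5x ⇒ -3/5x=2 ⇒ x=2/(-3/5)=-3.3333
Confirm numerically:
  x=-2.778: |R|=0.78581 <1
  x=-2.177: |R|=0.51665 <1
  x=-1.339: |R|=0.05616 <1
  x=-3.559: |R|=1.07910 >1
  x=-3.434: |R|=1.03581 >1
So |R|<1 on (-3.3333, 0).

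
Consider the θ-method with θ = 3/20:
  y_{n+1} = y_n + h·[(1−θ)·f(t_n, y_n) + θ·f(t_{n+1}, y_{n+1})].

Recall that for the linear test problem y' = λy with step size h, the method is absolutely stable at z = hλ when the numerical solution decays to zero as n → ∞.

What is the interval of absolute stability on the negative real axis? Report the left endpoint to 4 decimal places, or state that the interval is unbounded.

On y'=λy, z=hλ:
  y_{n+1} = y_n + z·[17/20·y_n + 3/20·y_{n+1}] ⇒ (1 − 3/20z)y_{n+1} = (1 + 17/20z)y_n
  Hence R(z) = (1 + 17/20z)/(1 − 3/20z).

Solve |R(x)|<1 on ℝ⁻.
x=-1.36: |R|=0.1296
R=−1: 1+17/20x = −1+3/20x ⇒ -7/10x=2 ⇒ x=2/(-7/10)=-2.8571
Confirm numerically:
  x=-2.772: |R|=0.95790 <1
  x=-2.764: |R|=0.95391 <1
  x=-2.156: |R|=0.62914 <1
  x=-3.231: |R|=1.17627 >1
  x=-3.152: |R|=1.14014 >1
Interval (-2.8571, 0).

(-2.8571, 0).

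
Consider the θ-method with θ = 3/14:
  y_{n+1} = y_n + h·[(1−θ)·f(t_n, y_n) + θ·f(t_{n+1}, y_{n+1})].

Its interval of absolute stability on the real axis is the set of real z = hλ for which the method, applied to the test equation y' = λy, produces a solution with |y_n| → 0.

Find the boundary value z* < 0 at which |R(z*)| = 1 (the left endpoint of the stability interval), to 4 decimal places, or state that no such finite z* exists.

z* = -3.5000.

Set f=λy, z=hλ:
  y_{n+1} = y_n + z·[11/14·y_n + 3/14·y_{n+1}] ⇒ (1 − 3/14z)y_{n+1} = (1 + 11/14z)y_n
  ⇒ R(z) = (1 + 11/14z)/(1 − 3/14z).

Need |R(x)|<1, x<0.
x=-0.95: |R|=0.2107
R=−1: 1+11/14x = −1+3/14x ⇒ -4/7x=2 ⇒ x=2/(-4/7)=-3.5000
Confirm numerically:
  x=-3.360: |R|=0.95349 <1
  x=-3.232: |R|=0.90952 <1
  x=-2.565: |R|=0.65522 <1
  x=-1.431: |R|=0.09517 <1
  x=-3.969: |R|=1.14483 >1
  x=-3.916: |R|=1.12925 >1
  x=-3.764: |R|=1.08350 >1
Interval (-3.5000, 0).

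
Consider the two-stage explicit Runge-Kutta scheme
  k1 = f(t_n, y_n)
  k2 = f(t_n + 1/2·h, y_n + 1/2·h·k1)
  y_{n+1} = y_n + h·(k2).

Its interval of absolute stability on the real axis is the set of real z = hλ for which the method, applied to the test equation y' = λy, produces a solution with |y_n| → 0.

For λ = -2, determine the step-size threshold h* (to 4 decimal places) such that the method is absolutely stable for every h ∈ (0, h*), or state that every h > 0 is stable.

(-2.0000,0); λ=-2 ⇒ h* = (2)/2 = 1.0000.

On y'=λy, z=hλ:
  k1=λy_n ⇒ h·k1=z·y_n;  k2=λ(1+1/2z)y_n ⇒ h·k2=z(1+1/2z)y_n
  y_{n+1}/y_n = 1 + z(1+1/2z) = 1 + z + 1/2z²
  ⇒ R(z) = 1 + z + 1/2z².

Find x<0 with |R(x)|<1.
x=-0.89: |R|=0.5061
R=1: x+1/2x²=0 ⇒ x=−2=-2.0000; min R=1−1/(4·1/2)=0.5000>−1
Confirm numerically:
  x=-1.575: |R|=0.66531 <1
  x=-1.078: |R|=0.50304 <1
  x=-0.992: |R|=0.50003 <1
  x=-2.366: |R|=1.43298 >1
  x=-2.116: |R|=1.12273 >1
So |R|<1 on (-2.0000, 0).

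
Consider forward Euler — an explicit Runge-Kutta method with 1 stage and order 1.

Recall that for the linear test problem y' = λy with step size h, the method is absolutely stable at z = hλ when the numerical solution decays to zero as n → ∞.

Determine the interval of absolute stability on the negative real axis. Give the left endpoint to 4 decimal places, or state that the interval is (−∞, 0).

With y'=λy (z=hλ):
  order 1, 1-stage ⇒ R(z)=1+z
  (e.g. R(-1.65)=-0.65000, |R|=0.65000)

Find x<0 with |R(x)|<1.
x=-1.65: |R|=0.6500
|R(-2.2)|=1.2000 |R(-1.02)|=0.0200 |R(-0.73)|=0.2700
Bisect:
  x_lo=-2.6574 |R|=1.6574  x_hi=-0.3349 |R|=0.6651
  mid=-1.49616 |R|=0.49616 →hi
  mid=-2.07677 |R|=1.07677 →lo
  mid=-1.78647 |R|=0.78647 →hi
  mid=-1.93162 |R|=0.93162 →hi
  mid=-2.00420 |R|=1.00420 →lo
  mid=-1.96791 |R|=0.96791 →hi
  mid=-1.98605 |R|=0.98605 →hi
  mid=-1.99512 |R|=0.99512 →hi
  mid=-1.99966 |R|=0.99966 →hi
  mid=-2.00193 |R|=1.00193 →lo
  ...
  [-2.00009,-1.99994] ⇒ x*=-2.0000
Interval (-2.0000, 0).

z∈(-2.0000,0).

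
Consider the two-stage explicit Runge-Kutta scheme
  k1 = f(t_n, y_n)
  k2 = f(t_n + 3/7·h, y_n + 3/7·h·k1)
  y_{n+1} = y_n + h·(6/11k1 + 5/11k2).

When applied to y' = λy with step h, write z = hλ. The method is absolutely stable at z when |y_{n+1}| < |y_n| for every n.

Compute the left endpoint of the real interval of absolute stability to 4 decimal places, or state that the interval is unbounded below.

On y'=λy, z=hλ:
  k1=λy_n ⇒ h·k1=z·y_n;  k2=λ(1+3/7z)y_n ⇒ h·k2=z(1+3/7z)y_n
  y_{n+1}/y_n = 1 + 6/11z + 5/11z(1+3/7z) = 1 + z + 15/77z²
  Hence R(z) = 1 + z + 15/77z².

Boundary: |R(x)|=1, x<0.
x=-0.91: |R|=0.2513
R=1: x+15/77x²=0 ⇒ x=−77/15=-5.1333; min R=1−1/(4·15/77)=-0.2833>−1
Confirm numerically:
  x=-4.621: |R|=0.53880 <1
  x=-3.012: |R|=0.24470 <1
  x=-2.117: |R|=0.24394 <1
  x=-5.484: |R|=1.37462 >1
  x=-5.383: |R|=1.26181 >1
Interval (-5.1333, 0).

z* = -5.1333.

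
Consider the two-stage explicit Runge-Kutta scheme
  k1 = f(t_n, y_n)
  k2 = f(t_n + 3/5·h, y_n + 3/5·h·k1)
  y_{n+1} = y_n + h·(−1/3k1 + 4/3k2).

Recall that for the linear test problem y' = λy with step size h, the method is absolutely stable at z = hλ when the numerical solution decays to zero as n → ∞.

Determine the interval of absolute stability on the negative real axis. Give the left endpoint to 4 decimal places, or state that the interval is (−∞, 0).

(-1.2500, 0).

With y'=λy (z=hλ):
  k1=λy_n ⇒ h·k1=z·y_n;  k2=λ(1+3/5z)y_n ⇒ h·k2=z(1+3/5z)y_n
  y_{n+1}/y_n = 1 − 1/3z + 4/3z(1+3/5z) = 1 + z + 4/5z²
  R(z) = 1 + z + 4/5z².

Boundary: |R(x)|=1, x<0.
x=-0.39: |R|=0.7317
R=1: x+4/5x²=0 ⇒ x=−5/4=-1.2500; min R=1−1/(4·4/5)=0.6875>−1
Confirm numerically:
  x=-0.750: |R|=0.70000 <1
  x=-0.740: |R|=0.69808 <1
  x=-0.555: |R|=0.69142 <1
  x=-1.829: |R|=1.84719 >1
  x=-1.810: |R|=1.81088 >1
  x=-1.676: |R|=1.57118 >1
Stable set (-1.2500, 0).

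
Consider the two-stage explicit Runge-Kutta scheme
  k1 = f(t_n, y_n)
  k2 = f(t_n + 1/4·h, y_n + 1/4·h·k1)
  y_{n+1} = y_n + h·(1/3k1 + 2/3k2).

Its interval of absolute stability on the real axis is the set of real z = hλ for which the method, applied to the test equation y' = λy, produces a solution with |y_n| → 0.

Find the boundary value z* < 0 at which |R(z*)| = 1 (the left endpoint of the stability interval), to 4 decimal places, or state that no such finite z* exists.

On y'=λy, z=hλ:
  k1=λy_n ⇒ h·k1=z·y_n;  k2=λ(1+1/4z)y_n ⇒ h·k2=z(1+1/4z)y_n
  y_{n+1}/y_n = 1 + 1/3z + 2/3z(1+1/4z) = 1 + z + 1/6z²
  Hence R(z) = 1 + z + 1/6z².

Boundary: |R(x)|=1, x<0.
x=-1.77: |R|=0.2479
R=1: x+1/6x²=0 ⇒ x=−6=-6.0000; min R=1−1/(4·1/6)=-0.5000>−1
Confirm numerically:
  x=-3.458: |R|=0.46504 <1
  x=-2.695: |R|=0.48450 <1
  x=-2.688: |R|=0.48378 <1
  x=-6.420: |R|=1.44940 >1
  x=-6.063: |R|=1.06366 >1
  x=-6.023: |R|=1.02309 >1
So |R|<1 on (-6.0000, 0).

left endpoint -6.0000.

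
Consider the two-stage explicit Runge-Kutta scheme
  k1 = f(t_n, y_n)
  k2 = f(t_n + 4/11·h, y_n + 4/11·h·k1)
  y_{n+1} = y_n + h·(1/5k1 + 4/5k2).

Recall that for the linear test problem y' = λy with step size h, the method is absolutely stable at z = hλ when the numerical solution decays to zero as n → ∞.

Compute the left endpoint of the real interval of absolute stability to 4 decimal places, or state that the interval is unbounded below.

z* = -3.4375.

With y'=λy (z=hλ):
  k1=λy_n ⇒ h·k1=z·y_n;  k2=λ(1+4/11z)y_n ⇒ h·k2=z(1+4/11z)y_n
  y_{n+1}/y_n = 1 + 1/5z + 4/5z(1+4/11z) = 1 + z + 16/55z²
  R(z) = 1 + z + 16/55z².

Solve |R(x)|<1 on ℝ⁻.
x=-1.38: |R|=0.1740
R=1: x+16/55x²=0 ⇒ x=−55/16=-3.4375; min R=1−1/(4·16/55)=0.1406>−1
Confirm numerically:
  x=-3.371: |R|=0.93479 <1
  x=-2.670: |R|=0.40386 <1
  x=-2.322: |R|=0.24649 <1
  x=-3.906: |R|=1.53235 >1
  x=-3.896: |R|=1.51966 >1
  x=-3.764: |R|=1.35751 >1
So |R|<1 on (-3.4375, 0).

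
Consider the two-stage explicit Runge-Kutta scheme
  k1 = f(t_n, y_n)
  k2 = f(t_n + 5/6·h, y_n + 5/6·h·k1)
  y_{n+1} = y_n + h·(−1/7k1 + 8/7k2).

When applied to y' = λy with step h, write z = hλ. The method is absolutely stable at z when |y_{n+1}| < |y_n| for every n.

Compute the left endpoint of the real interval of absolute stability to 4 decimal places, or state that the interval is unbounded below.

z* = -1.0500.

With y'=λy (z=hλ):
  k1=λy_n ⇒ h·k1=z·y_n;  k2=λ(1+5/6z)y_n ⇒ h·k2=z(1+5/6z)y_n
  y_{n+1}/y_n = 1 − 1/7z + 8/7z(1+5/6z) = 1 + z + 20/21z²
  ⇒ R(z) = 1 + z + 20/21z².

Boundary: |R(x)|=1, x<0.
x=-0.57: |R|=0.7394
R=1: x+20/21x²=0 ⇒ x=−21/20=-1.0500; min R=1−1/(4·20/21)=0.7375>−1
Confirm numerically:
  x=-0.857: |R|=0.84248 <1
  x=-0.702: |R|=0.76734 <1
  x=-0.579: |R|=0.74028 <1
  x=-0.504: |R|=0.73792 <1
  x=-1.559: |R|=1.75574 >1
  x=-1.453: |R|=1.55768 >1
  x=-1.180: |R|=1.14610 >1
So |R|<1 on (-1.0500, 0).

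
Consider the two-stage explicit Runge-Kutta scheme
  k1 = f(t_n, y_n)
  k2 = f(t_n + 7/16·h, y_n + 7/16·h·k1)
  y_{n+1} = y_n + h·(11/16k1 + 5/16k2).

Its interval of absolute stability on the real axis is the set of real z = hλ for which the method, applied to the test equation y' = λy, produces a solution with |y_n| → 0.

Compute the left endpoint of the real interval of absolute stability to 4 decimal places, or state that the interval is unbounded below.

z* = -7.3143.

On y'=λy, z=hλ:
  k1=λy_n ⇒ h·k1=z·y_n;  k2=λ(1+7/16z)y_n ⇒ h·k2=z(1+7/16z)y_n
  y_{n+1}/y_n = 1 + 11/16z + 5/16z(1+7/16z) = 1 + z + 35/256z²
  R(z) = 1 + z + 35/256z².

Find x<0 with |R(x)|<1.
x=-0.6: |R|=0.4492
R=1: x+35/256x²=0 ⇒ x=−256/35=-7.3143; min R=1−1/(4·35/256)=-0.8286>−1
Confirm numerically:
  x=-5.616: |R|=0.30396 <1
  x=-4.979: |R|=0.58968 <1
  x=-4.850: |R|=0.63403 <1
  x=-7.388: |R|=1.07446 >1
  x=-7.369: |R|=1.05512 >1
Interval (-7.3143, 0).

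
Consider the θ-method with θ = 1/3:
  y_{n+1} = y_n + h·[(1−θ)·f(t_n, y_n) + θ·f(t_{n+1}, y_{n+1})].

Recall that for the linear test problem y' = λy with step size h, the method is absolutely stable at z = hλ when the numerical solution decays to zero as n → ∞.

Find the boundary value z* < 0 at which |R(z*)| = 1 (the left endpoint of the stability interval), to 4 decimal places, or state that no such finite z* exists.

left endpoint -6.0000.

With y'=λy (z=hλ):
  y_{n+1} = y_n + z·[2/3·y_n + 1/3·y_{n+1}] ⇒ (1 − 1/3z)y_{n+1} = (1 + 2/3z)y_n
  R(z) = (1 + 2/3z)/(1 − 1/3z).

Solve |R(x)|<1 on ℝ⁻.
x=-0.59: |R|=0.5070
R=−1: 1+2/3x = −1+1/3x ⇒ -1/3x=2 ⇒ x=2/(-1/3)=-6.0000
Confirm numerically:
  x=-4.933: |R|=0.86550 <1
  x=-4.566: |R|=0.81047 <1
  x=-2.524: |R|=0.37075 <1
  x=-6.540: |R|=1.05660 >1
  x=-6.521: |R|=1.05472 >1
  x=-6.428: |R|=1.04540 >1
Stable set (-6.0000, 0).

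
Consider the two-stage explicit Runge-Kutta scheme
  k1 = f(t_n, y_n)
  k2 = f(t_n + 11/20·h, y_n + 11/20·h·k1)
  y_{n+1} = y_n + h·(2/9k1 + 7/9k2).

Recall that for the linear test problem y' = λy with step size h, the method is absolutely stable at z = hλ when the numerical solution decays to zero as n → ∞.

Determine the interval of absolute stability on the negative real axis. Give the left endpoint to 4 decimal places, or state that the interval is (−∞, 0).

Test eqn y'=λy, z=hλ:
  k1=λy_n ⇒ h·k1=z·y_n;  k2=λ(1+11/20z)y_n ⇒ h·k2=z(1+11/20z)y_n
  y_{n+1}/y_n = 1 + 2/9z + 7/9z(1+11/20z) = 1 + z + 77/180z²
  R(z) = 1 + z + 77/180z².

Need |R(x)|<1, x<0.
x=-0.39: |R|=0.6751
R=1: x+77/180x²=0 ⇒ x=−180/77=-2.3377; min R=1−1/(4·77/180)=0.4156>−1
Confirm numerically:
  x=-1.741: |R|=0.55563 <1
  x=-1.545: |R|=0.47612 <1
  x=-1.539: |R|=0.47420 <1
  x=-0.979: |R|=0.43100 <1
  x=-2.672: |R|=1.38216 >1
  x=-2.619: |R|=1.31520 >1
  x=-2.576: |R|=1.26264 >1
So |R|<1 on (-2.3377, 0).

z∈(-2.3377,0).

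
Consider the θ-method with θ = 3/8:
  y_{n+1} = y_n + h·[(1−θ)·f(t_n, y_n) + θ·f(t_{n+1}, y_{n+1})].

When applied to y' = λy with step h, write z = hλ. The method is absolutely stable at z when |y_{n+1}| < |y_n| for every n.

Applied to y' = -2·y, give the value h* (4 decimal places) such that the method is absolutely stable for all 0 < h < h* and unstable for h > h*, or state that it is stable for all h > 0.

(-8.0000,0); λ=-2 ⇒ h* = (8)/2 = 4.0000.

Set f=λy, z=hλ:
  y_{n+1} = y_n + z·[5/8·y_n + 3/8·y_{n+1}] ⇒ (1 − 3/8z)y_{n+1} = (1 + 5/8z)y_n
  R(z) = (1 + 5/8z)/(1 − 3/8z).

Need |R(x)|<1, x<0.
x=-1.75: |R|=0.0566
R=−1: 1+5/8x = −1+3/8x ⇒ -1/4x=2 ⇒ x=2/(-1/4)=-8.0000
Confirm numerically:
  x=-6.479: |R|=0.88913 <1
  x=-5.987: |R|=0.84492 <1
  x=-3.568: |R|=0.52609 <1
  x=-8.542: |R|=1.03224 >1
  x=-8.444: |R|=1.02664 >1
  x=-8.143: |R|=1.00882 >1
Interval (-8.0000, 0).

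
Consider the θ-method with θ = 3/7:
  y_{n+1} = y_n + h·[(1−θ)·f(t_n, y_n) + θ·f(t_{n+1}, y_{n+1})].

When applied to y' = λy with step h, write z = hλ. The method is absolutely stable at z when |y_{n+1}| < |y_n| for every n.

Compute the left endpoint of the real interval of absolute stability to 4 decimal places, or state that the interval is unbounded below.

left endpoint -14.0000.

With y'=λy (z=hλ):
  y_{n+1} = y_n + z·[4/7·y_n + 3/7·y_{n+1}] ⇒ (1 − 3/7z)y_{n+1} = (1 + 4/7z)y_n
  so R(z) = (1 + 4/7z)/(1 − 3/7z).

Solve |R(x)|<1 on ℝ⁻.
x=-0.53: |R|=0.5681
R=−1: 1+4/7x = −1+3/7x ⇒ -1/7x=2 ⇒ x=2/(-1/7)=-14.0000
Confirm numerically:
  x=-12.283: |R|=0.96084 <1
  x=-11.822: |R|=0.94871 <1
  x=-5.761: |R|=0.66071 <1
  x=-14.558: |R|=1.01101 >1
  x=-14.246: |R|=1.00495 >1
So |R|<1 on (-14.0000, 0).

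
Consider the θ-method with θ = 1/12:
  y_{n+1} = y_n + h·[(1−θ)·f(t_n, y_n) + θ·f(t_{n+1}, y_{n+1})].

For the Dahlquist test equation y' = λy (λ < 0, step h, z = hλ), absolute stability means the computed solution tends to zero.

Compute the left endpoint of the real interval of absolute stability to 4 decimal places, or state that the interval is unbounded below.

Test eqn y'=λy, z=hλ:
  y_{n+1} = y_n + z·[11/12·y_n + 1/12·y_{n+1}] ⇒ (1 − 1/12z)y_{n+1} = (1 + 11/12z)y_n
  R(z) = (1 + 11/12z)/(1 − 1/12z).

Need |R(x)|<1, x<0.
x=-1.68: |R|=0.4737
R=−1: 1+11/12x = −1+1/12x ⇒ -5/6x=2 ⇒ x=2/(-5/6)=-2.4000
Confirm numerically:
  x=-2.243: |R|=0.88977 <1
  x=-2.225: |R|=0.87698 <1
  x=-1.399: |R|=0.25293 <1
  x=-1.374: |R|=0.23284 <1
  x=-2.754: |R|=1.23993 >1
  x=-2.555: |R|=1.10649 >1
So |R|<1 on (-2.4000, 0).

z* = -2.4000.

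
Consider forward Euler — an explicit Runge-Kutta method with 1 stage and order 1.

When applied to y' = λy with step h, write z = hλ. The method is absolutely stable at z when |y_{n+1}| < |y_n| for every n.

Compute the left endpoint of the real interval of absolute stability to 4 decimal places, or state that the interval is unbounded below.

On y'=λy, z=hλ:
  order 1, 1-stage ⇒ R(z)=1+z
  (e.g. R(-0.62)=0.38000, |R|=0.38000)

Need |R(x)|<1, x<0.
x=-0.62: |R|=0.3800
|R(-2.03)|=1.0300 |R(-1.18)|=0.1800 |R(-0.62)|=0.3800
Bisect:
  x_lo=-2.6609 |R|=1.6609  x_hi=-0.0724 |R|=0.9276
  mid=-1.36669 |R|=0.36669 →hi
  mid=-2.01381 |R|=1.01381 →lo
  mid=-1.69025 |R|=0.69025 →hi
  mid=-1.85203 |R|=0.85203 →hi
  mid=-1.93292 |R|=0.93292 →hi
  mid=-1.97337 |R|=0.97337 →hi
  mid=-1.99359 |R|=0.99359 →hi
  mid=-2.00370 |R|=1.00370 →lo
  mid=-1.99865 |R|=0.99865 →hi
  mid=-2.00118 |R|=1.00118 →lo
  ...
  [-2.00007,-1.99991] ⇒ x*=-2.0000
So |R|<1 on (-2.0000, 0).

z* = -2.0000.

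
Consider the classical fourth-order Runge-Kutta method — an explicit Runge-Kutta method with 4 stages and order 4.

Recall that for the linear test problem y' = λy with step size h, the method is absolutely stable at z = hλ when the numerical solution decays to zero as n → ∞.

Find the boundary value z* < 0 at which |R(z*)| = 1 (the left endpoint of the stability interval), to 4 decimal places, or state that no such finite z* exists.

Test eqn y'=λy, z=hλ:
  order 4, 4-stage ⇒ R(z)=1+z+z^2/2+z^3/6+z^4/24
  (e.g. R(-0.58)=0.56040, |R|=0.56040)

Find x<0 with |R(x)|<1.
x=-0.58: |R|=0.5604
|R(-1.7)|=0.2742 |R(-1.05)|=0.3590 |R(-0.58)|=0.5604
Bisect:
  x_lo=-3.3621 |R|=2.2797  x_hi=-0.3257 |R|=0.7221
  mid=-1.84391 |R|=0.29288 →hi
  mid=-2.60302 |R|=0.75821 →hi
  mid=-2.98257 |R|=1.34052 →lo
  mid=-2.79280 |R|=1.01137 →lo
  mid=-2.69791 |R|=0.87605 →hi
  mid=-2.74535 |R|=0.94143 →hi
  mid=-2.76907 |R|=0.97582 →hi
  mid=-2.78093 |R|=0.99345 →hi
  mid=-2.78686 |R|=1.00237 →lo
  ...
  [-2.78538,-2.78520] ⇒ x*=-2.7853
So |R|<1 on (-2.7853, 0).

left endpoint -2.7853.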